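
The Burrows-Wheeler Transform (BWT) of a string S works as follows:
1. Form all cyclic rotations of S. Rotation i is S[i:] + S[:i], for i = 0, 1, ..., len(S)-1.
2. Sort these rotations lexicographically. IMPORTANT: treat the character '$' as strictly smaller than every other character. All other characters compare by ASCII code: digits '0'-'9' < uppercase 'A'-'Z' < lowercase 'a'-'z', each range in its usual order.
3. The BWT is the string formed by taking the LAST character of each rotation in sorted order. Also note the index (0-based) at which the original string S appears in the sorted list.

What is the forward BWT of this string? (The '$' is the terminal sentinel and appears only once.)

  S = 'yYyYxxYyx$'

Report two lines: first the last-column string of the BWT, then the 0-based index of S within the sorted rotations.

All 10 rotations (rotation i = S[i:]+S[:i]):
  rot[0] = yYyYxxYyx$
  rot[1] = YyYxxYyx$y
  rot[2] = yYxxYyx$yY
  rot[3] = YxxYyx$yYy
  rot[4] = xxYyx$yYyY
  rot[5] = xYyx$yYyYx
  rot[6] = Yyx$yYyYxx
  rot[7] = yx$yYyYxxY
  rot[8] = x$yYyYxxYy
  rot[9] = $yYyYxxYyx
Sorted (with $ < everything):
  sorted[0] = $yYyYxxYyx  (last char: 'x')
  sorted[1] = YxxYyx$yYy  (last char: 'y')
  sorted[2] = YyYxxYyx$y  (last char: 'y')
  sorted[3] = Yyx$yYyYxx  (last char: 'x')
  sorted[4] = x$yYyYxxYy  (last char: 'y')
  sorted[5] = xYyx$yYyYx  (last char: 'x')
  sorted[6] = xxYyx$yYyY  (last char: 'Y')
  sorted[7] = yYxxYyx$yY  (last char: 'Y')
  sorted[8] = yYyYxxYyx$  (last char: '$')
  sorted[9] = yx$yYyYxxY  (last char: 'Y')
Last column: xyyxyxYY$Y
Original string S is at sorted index 8

Answer: xyyxyxYY$Y
8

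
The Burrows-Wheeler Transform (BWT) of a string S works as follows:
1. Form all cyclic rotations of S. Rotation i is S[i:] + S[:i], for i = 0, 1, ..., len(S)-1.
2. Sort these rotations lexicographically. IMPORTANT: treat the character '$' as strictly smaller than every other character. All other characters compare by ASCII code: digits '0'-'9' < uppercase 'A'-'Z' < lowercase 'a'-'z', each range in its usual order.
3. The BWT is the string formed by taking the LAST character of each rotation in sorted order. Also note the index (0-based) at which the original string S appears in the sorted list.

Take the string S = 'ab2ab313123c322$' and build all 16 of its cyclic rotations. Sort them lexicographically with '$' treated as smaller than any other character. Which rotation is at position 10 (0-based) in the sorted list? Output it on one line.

Answer: 3c322$ab2ab31312

Derivation:
All 16 rotations (rotation i = S[i:]+S[:i]):
  rot[0] = ab2ab313123c322$
  rot[1] = b2ab313123c322$a
  rot[2] = 2ab313123c322$ab
  rot[3] = ab313123c322$ab2
  rot[4] = b313123c322$ab2a
  rot[5] = 313123c322$ab2ab
  rot[6] = 13123c322$ab2ab3
  rot[7] = 3123c322$ab2ab31
  rot[8] = 123c322$ab2ab313
  rot[9] = 23c322$ab2ab3131
  rot[10] = 3c322$ab2ab31312
  rot[11] = c322$ab2ab313123
  rot[12] = 322$ab2ab313123c
  rot[13] = 22$ab2ab313123c3
  rot[14] = 2$ab2ab313123c32
  rot[15] = $ab2ab313123c322
Sorted (with $ < everything):
  sorted[0] = $ab2ab313123c322
  sorted[1] = 123c322$ab2ab313
  sorted[2] = 13123c322$ab2ab3
  sorted[3] = 2$ab2ab313123c32
  sorted[4] = 22$ab2ab313123c3
  sorted[5] = 23c322$ab2ab3131
  sorted[6] = 2ab313123c322$ab
  sorted[7] = 3123c322$ab2ab31
  sorted[8] = 313123c322$ab2ab
  sorted[9] = 322$ab2ab313123c
  sorted[10] = 3c322$ab2ab31312
  sorted[11] = ab2ab313123c322$
  sorted[12] = ab313123c322$ab2
  sorted[13] = b2ab313123c322$a
  sorted[14] = b313123c322$ab2a
  sorted[15] = c322$ab2ab313123
sorted[10] = 3c322$ab2ab31312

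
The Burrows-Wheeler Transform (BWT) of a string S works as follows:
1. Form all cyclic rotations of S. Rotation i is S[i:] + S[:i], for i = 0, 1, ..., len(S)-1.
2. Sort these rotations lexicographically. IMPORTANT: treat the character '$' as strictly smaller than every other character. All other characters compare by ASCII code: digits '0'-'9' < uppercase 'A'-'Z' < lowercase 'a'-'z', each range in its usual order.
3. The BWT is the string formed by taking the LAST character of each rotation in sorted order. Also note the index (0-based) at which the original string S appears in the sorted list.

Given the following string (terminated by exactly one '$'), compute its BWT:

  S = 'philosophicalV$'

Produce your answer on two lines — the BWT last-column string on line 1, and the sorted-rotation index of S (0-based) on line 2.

Answer: Vlcipphhaislo$o
13

Derivation:
All 15 rotations (rotation i = S[i:]+S[:i]):
  rot[0] = philosophicalV$
  rot[1] = hilosophicalV$p
  rot[2] = ilosophicalV$ph
  rot[3] = losophicalV$phi
  rot[4] = osophicalV$phil
  rot[5] = sophicalV$philo
  rot[6] = ophicalV$philos
  rot[7] = phicalV$philoso
  rot[8] = hicalV$philosop
  rot[9] = icalV$philosoph
  rot[10] = calV$philosophi
  rot[11] = alV$philosophic
  rot[12] = lV$philosophica
  rot[13] = V$philosophical
  rot[14] = $philosophicalV
Sorted (with $ < everything):
  sorted[0] = $philosophicalV  (last char: 'V')
  sorted[1] = V$philosophical  (last char: 'l')
  sorted[2] = alV$philosophic  (last char: 'c')
  sorted[3] = calV$philosophi  (last char: 'i')
  sorted[4] = hicalV$philosop  (last char: 'p')
  sorted[5] = hilosophicalV$p  (last char: 'p')
  sorted[6] = icalV$philosoph  (last char: 'h')
  sorted[7] = ilosophicalV$ph  (last char: 'h')
  sorted[8] = lV$philosophica  (last char: 'a')
  sorted[9] = losophicalV$phi  (last char: 'i')
  sorted[10] = ophicalV$philos  (last char: 's')
  sorted[11] = osophicalV$phil  (last char: 'l')
  sorted[12] = phicalV$philoso  (last char: 'o')
  sorted[13] = philosophicalV$  (last char: '$')
  sorted[14] = sophicalV$philo  (last char: 'o')
Last column: Vlcipphhaislo$o
Original string S is at sorted index 13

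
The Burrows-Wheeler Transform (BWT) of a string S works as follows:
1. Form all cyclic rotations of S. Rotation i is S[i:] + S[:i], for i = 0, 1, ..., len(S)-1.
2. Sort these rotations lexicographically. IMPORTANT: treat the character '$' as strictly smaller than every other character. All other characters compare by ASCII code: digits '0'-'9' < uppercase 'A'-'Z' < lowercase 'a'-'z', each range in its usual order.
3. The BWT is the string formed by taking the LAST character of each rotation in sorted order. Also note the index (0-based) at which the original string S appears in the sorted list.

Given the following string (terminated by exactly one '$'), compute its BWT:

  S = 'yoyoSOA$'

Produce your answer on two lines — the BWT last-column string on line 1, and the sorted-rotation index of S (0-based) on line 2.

All 8 rotations (rotation i = S[i:]+S[:i]):
  rot[0] = yoyoSOA$
  rot[1] = oyoSOA$y
  rot[2] = yoSOA$yo
  rot[3] = oSOA$yoy
  rot[4] = SOA$yoyo
  rot[5] = OA$yoyoS
  rot[6] = A$yoyoSO
  rot[7] = $yoyoSOA
Sorted (with $ < everything):
  sorted[0] = $yoyoSOA  (last char: 'A')
  sorted[1] = A$yoyoSO  (last char: 'O')
  sorted[2] = OA$yoyoS  (last char: 'S')
  sorted[3] = SOA$yoyo  (last char: 'o')
  sorted[4] = oSOA$yoy  (last char: 'y')
  sorted[5] = oyoSOA$y  (last char: 'y')
  sorted[6] = yoSOA$yo  (last char: 'o')
  sorted[7] = yoyoSOA$  (last char: '$')
Last column: AOSoyyo$
Original string S is at sorted index 7

Answer: AOSoyyo$
7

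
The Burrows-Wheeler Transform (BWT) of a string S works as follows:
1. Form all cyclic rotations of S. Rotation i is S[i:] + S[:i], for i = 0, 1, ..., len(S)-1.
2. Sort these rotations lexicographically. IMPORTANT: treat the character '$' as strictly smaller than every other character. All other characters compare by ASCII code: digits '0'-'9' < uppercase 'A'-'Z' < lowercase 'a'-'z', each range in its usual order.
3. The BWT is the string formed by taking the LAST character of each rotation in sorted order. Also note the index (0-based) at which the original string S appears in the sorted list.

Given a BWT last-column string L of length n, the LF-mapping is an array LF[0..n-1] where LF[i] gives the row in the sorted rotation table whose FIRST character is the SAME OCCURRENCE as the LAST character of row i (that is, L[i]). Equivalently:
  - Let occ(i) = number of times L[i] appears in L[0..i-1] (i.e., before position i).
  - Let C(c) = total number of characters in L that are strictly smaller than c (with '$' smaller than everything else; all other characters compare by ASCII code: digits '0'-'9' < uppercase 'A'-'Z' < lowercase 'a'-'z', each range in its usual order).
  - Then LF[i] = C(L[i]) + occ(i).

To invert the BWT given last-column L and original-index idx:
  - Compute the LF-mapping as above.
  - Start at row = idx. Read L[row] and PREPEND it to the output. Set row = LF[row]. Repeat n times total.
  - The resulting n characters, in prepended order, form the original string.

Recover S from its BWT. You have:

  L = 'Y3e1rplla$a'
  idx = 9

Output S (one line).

Answer: paralle31Y$

Derivation:
LF mapping: 3 2 6 1 10 9 7 8 4 0 5
Walk LF starting at row 9, prepending L[row]:
  step 1: row=9, L[9]='$', prepend. Next row=LF[9]=0
  step 2: row=0, L[0]='Y', prepend. Next row=LF[0]=3
  step 3: row=3, L[3]='1', prepend. Next row=LF[3]=1
  step 4: row=1, L[1]='3', prepend. Next row=LF[1]=2
  step 5: row=2, L[2]='e', prepend. Next row=LF[2]=6
  step 6: row=6, L[6]='l', prepend. Next row=LF[6]=7
  step 7: row=7, L[7]='l', prepend. Next row=LF[7]=8
  step 8: row=8, L[8]='a', prepend. Next row=LF[8]=4
  step 9: row=4, L[4]='r', prepend. Next row=LF[4]=10
  step 10: row=10, L[10]='a', prepend. Next row=LF[10]=5
  step 11: row=5, L[5]='p', prepend. Next row=LF[5]=9
Reversed output: paralle31Y$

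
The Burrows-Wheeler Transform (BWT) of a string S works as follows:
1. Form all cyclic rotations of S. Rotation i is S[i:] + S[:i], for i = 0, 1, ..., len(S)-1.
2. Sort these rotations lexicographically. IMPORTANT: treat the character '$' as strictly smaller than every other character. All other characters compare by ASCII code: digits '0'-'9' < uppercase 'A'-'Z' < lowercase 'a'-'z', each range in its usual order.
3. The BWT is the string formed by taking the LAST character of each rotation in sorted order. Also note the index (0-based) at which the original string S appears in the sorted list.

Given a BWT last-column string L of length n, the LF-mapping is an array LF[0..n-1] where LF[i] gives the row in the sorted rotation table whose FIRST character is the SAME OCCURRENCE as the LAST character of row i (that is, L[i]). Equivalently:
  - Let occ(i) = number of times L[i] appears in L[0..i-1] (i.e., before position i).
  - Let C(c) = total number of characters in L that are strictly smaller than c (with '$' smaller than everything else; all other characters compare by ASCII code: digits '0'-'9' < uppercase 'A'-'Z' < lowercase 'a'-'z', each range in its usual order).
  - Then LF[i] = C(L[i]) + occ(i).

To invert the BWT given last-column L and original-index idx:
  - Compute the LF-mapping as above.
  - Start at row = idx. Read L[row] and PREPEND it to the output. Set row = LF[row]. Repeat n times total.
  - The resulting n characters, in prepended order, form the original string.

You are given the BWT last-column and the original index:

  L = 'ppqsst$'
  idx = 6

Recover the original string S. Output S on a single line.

Answer: tssqpp$

Derivation:
LF mapping: 1 2 3 4 5 6 0
Walk LF starting at row 6, prepending L[row]:
  step 1: row=6, L[6]='$', prepend. Next row=LF[6]=0
  step 2: row=0, L[0]='p', prepend. Next row=LF[0]=1
  step 3: row=1, L[1]='p', prepend. Next row=LF[1]=2
  step 4: row=2, L[2]='q', prepend. Next row=LF[2]=3
  step 5: row=3, L[3]='s', prepend. Next row=LF[3]=4
  step 6: row=4, L[4]='s', prepend. Next row=LF[4]=5
  step 7: row=5, L[5]='t', prepend. Next row=LF[5]=6
Reversed output: tssqpp$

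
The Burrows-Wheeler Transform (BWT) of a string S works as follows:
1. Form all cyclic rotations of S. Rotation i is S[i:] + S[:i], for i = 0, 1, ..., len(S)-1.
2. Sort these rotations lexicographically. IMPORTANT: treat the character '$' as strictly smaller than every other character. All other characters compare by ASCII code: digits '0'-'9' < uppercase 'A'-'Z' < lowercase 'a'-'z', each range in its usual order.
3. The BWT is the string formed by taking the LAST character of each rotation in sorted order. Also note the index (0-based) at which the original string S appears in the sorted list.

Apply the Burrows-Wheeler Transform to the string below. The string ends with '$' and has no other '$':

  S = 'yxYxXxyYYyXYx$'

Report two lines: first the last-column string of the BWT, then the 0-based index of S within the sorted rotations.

Answer: xyxyXxYYYyXYx$
13

Derivation:
All 14 rotations (rotation i = S[i:]+S[:i]):
  rot[0] = yxYxXxyYYyXYx$
  rot[1] = xYxXxyYYyXYx$y
  rot[2] = YxXxyYYyXYx$yx
  rot[3] = xXxyYYyXYx$yxY
  rot[4] = XxyYYyXYx$yxYx
  rot[5] = xyYYyXYx$yxYxX
  rot[6] = yYYyXYx$yxYxXx
  rot[7] = YYyXYx$yxYxXxy
  rot[8] = YyXYx$yxYxXxyY
  rot[9] = yXYx$yxYxXxyYY
  rot[10] = XYx$yxYxXxyYYy
  rot[11] = Yx$yxYxXxyYYyX
  rot[12] = x$yxYxXxyYYyXY
  rot[13] = $yxYxXxyYYyXYx
Sorted (with $ < everything):
  sorted[0] = $yxYxXxyYYyXYx  (last char: 'x')
  sorted[1] = XYx$yxYxXxyYYy  (last char: 'y')
  sorted[2] = XxyYYyXYx$yxYx  (last char: 'x')
  sorted[3] = YYyXYx$yxYxXxy  (last char: 'y')
  sorted[4] = Yx$yxYxXxyYYyX  (last char: 'X')
  sorted[5] = YxXxyYYyXYx$yx  (last char: 'x')
  sorted[6] = YyXYx$yxYxXxyY  (last char: 'Y')
  sorted[7] = x$yxYxXxyYYyXY  (last char: 'Y')
  sorted[8] = xXxyYYyXYx$yxY  (last char: 'Y')
  sorted[9] = xYxXxyYYyXYx$y  (last char: 'y')
  sorted[10] = xyYYyXYx$yxYxX  (last char: 'X')
  sorted[11] = yXYx$yxYxXxyYY  (last char: 'Y')
  sorted[12] = yYYyXYx$yxYxXx  (last char: 'x')
  sorted[13] = yxYxXxyYYyXYx$  (last char: '$')
Last column: xyxyXxYYYyXYx$
Original string S is at sorted index 13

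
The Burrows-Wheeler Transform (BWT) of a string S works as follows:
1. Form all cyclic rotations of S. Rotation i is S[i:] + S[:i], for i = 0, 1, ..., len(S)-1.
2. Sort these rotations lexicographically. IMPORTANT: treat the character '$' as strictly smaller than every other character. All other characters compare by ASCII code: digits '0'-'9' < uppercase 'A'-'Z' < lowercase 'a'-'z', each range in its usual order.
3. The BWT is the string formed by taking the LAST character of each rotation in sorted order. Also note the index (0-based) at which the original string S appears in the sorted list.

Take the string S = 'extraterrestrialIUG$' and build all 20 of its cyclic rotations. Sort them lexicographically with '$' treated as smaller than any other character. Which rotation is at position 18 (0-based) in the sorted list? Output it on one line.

Answer: trialIUG$extraterres

Derivation:
All 20 rotations (rotation i = S[i:]+S[:i]):
  rot[0] = extraterrestrialIUG$
  rot[1] = xtraterrestrialIUG$e
  rot[2] = traterrestrialIUG$ex
  rot[3] = raterrestrialIUG$ext
  rot[4] = aterrestrialIUG$extr
  rot[5] = terrestrialIUG$extra
  rot[6] = errestrialIUG$extrat
  rot[7] = rrestrialIUG$extrate
  rot[8] = restrialIUG$extrater
  rot[9] = estrialIUG$extraterr
  rot[10] = strialIUG$extraterre
  rot[11] = trialIUG$extraterres
  rot[12] = rialIUG$extraterrest
  rot[13] = ialIUG$extraterrestr
  rot[14] = alIUG$extraterrestri
  rot[15] = lIUG$extraterrestria
  rot[16] = IUG$extraterrestrial
  rot[17] = UG$extraterrestrialI
  rot[18] = G$extraterrestrialIU
  rot[19] = $extraterrestrialIUG
Sorted (with $ < everything):
  sorted[0] = $extraterrestrialIUG
  sorted[1] = G$extraterrestrialIU
  sorted[2] = IUG$extraterrestrial
  sorted[3] = UG$extraterrestrialI
  sorted[4] = alIUG$extraterrestri
  sorted[5] = aterrestrialIUG$extr
  sorted[6] = errestrialIUG$extrat
  sorted[7] = estrialIUG$extraterr
  sorted[8] = extraterrestrialIUG$
  sorted[9] = ialIUG$extraterrestr
  sorted[10] = lIUG$extraterrestria
  sorted[11] = raterrestrialIUG$ext
  sorted[12] = restrialIUG$extrater
  sorted[13] = rialIUG$extraterrest
  sorted[14] = rrestrialIUG$extrate
  sorted[15] = strialIUG$extraterre
  sorted[16] = terrestrialIUG$extra
  sorted[17] = traterrestrialIUG$ex
  sorted[18] = trialIUG$extraterres
  sorted[19] = xtraterrestrialIUG$e
sorted[18] = trialIUG$extraterres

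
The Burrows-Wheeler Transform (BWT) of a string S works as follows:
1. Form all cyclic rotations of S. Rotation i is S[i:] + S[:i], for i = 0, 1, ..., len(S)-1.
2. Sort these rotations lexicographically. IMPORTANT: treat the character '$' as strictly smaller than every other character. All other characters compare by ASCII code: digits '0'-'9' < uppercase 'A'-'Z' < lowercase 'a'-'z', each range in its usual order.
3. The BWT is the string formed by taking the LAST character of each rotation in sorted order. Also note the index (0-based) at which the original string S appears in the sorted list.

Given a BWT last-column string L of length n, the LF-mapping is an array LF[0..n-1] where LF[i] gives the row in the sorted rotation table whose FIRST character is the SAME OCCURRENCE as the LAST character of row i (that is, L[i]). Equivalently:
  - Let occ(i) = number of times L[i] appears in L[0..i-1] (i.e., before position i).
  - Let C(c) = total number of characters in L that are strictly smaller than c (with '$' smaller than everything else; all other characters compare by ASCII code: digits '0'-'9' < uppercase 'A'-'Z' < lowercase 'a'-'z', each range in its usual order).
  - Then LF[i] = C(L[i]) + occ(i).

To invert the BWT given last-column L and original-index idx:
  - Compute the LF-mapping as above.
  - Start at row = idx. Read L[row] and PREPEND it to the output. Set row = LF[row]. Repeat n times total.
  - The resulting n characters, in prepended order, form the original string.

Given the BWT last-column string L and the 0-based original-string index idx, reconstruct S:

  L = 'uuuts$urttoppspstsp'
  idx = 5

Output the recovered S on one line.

Answer: pursptuosuptptstsu$

Derivation:
LF mapping: 15 16 17 11 7 0 18 6 12 13 1 2 3 8 4 9 14 10 5
Walk LF starting at row 5, prepending L[row]:
  step 1: row=5, L[5]='$', prepend. Next row=LF[5]=0
  step 2: row=0, L[0]='u', prepend. Next row=LF[0]=15
  step 3: row=15, L[15]='s', prepend. Next row=LF[15]=9
  step 4: row=9, L[9]='t', prepend. Next row=LF[9]=13
  step 5: row=13, L[13]='s', prepend. Next row=LF[13]=8
  step 6: row=8, L[8]='t', prepend. Next row=LF[8]=12
  step 7: row=12, L[12]='p', prepend. Next row=LF[12]=3
  step 8: row=3, L[3]='t', prepend. Next row=LF[3]=11
  step 9: row=11, L[11]='p', prepend. Next row=LF[11]=2
  step 10: row=2, L[2]='u', prepend. Next row=LF[2]=17
  step 11: row=17, L[17]='s', prepend. Next row=LF[17]=10
  step 12: row=10, L[10]='o', prepend. Next row=LF[10]=1
  step 13: row=1, L[1]='u', prepend. Next row=LF[1]=16
  step 14: row=16, L[16]='t', prepend. Next row=LF[16]=14
  step 15: row=14, L[14]='p', prepend. Next row=LF[14]=4
  step 16: row=4, L[4]='s', prepend. Next row=LF[4]=7
  step 17: row=7, L[7]='r', prepend. Next row=LF[7]=6
  step 18: row=6, L[6]='u', prepend. Next row=LF[6]=18
  step 19: row=18, L[18]='p', prepend. Next row=LF[18]=5
Reversed output: pursptuosuptptstsu$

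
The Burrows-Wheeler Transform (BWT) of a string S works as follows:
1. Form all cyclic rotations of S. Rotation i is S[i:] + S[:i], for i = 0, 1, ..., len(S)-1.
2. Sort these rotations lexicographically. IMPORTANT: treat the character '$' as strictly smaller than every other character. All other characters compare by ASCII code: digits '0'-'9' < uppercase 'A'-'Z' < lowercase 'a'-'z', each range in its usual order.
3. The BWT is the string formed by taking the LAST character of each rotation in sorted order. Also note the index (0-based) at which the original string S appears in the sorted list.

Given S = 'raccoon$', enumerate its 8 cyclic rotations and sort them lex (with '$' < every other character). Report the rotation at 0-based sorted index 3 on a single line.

Answer: coon$rac

Derivation:
All 8 rotations (rotation i = S[i:]+S[:i]):
  rot[0] = raccoon$
  rot[1] = accoon$r
  rot[2] = ccoon$ra
  rot[3] = coon$rac
  rot[4] = oon$racc
  rot[5] = on$racco
  rot[6] = n$raccoo
  rot[7] = $raccoon
Sorted (with $ < everything):
  sorted[0] = $raccoon
  sorted[1] = accoon$r
  sorted[2] = ccoon$ra
  sorted[3] = coon$rac
  sorted[4] = n$raccoo
  sorted[5] = on$racco
  sorted[6] = oon$racc
  sorted[7] = raccoon$
sorted[3] = coon$rac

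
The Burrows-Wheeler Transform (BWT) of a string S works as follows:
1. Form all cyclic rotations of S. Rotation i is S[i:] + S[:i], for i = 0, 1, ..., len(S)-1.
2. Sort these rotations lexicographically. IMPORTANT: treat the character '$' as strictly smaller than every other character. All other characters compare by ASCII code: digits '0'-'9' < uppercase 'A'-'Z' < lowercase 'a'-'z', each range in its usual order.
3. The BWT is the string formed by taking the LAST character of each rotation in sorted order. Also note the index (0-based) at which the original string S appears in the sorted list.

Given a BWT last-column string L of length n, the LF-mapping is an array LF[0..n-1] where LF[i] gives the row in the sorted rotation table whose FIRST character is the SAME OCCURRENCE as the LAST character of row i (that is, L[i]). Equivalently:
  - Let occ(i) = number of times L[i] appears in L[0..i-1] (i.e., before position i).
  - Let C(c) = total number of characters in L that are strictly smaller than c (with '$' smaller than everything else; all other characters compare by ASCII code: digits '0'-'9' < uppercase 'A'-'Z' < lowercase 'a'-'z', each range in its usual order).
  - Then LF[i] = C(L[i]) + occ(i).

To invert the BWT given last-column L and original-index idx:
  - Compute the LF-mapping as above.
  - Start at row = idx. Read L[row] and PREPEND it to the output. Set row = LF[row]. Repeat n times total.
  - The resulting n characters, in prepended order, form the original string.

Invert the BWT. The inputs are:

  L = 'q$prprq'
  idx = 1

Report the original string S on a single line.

LF mapping: 3 0 1 5 2 6 4
Walk LF starting at row 1, prepending L[row]:
  step 1: row=1, L[1]='$', prepend. Next row=LF[1]=0
  step 2: row=0, L[0]='q', prepend. Next row=LF[0]=3
  step 3: row=3, L[3]='r', prepend. Next row=LF[3]=5
  step 4: row=5, L[5]='r', prepend. Next row=LF[5]=6
  step 5: row=6, L[6]='q', prepend. Next row=LF[6]=4
  step 6: row=4, L[4]='p', prepend. Next row=LF[4]=2
  step 7: row=2, L[2]='p', prepend. Next row=LF[2]=1
Reversed output: ppqrrq$

Answer: ppqrrq$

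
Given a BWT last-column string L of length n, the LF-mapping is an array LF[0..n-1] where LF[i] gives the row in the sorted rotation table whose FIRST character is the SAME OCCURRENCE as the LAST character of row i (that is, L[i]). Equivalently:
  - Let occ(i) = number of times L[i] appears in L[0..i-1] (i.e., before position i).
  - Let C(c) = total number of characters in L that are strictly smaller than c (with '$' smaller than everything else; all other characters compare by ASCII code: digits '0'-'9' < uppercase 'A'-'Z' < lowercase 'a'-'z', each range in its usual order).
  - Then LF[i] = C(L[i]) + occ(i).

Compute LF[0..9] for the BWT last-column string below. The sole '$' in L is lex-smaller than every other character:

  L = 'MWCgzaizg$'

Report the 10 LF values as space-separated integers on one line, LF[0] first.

Answer: 2 3 1 5 8 4 7 9 6 0

Derivation:
Char counts: '$':1, 'C':1, 'M':1, 'W':1, 'a':1, 'g':2, 'i':1, 'z':2
C (first-col start): C('$')=0, C('C')=1, C('M')=2, C('W')=3, C('a')=4, C('g')=5, C('i')=7, C('z')=8
L[0]='M': occ=0, LF[0]=C('M')+0=2+0=2
L[1]='W': occ=0, LF[1]=C('W')+0=3+0=3
L[2]='C': occ=0, LF[2]=C('C')+0=1+0=1
L[3]='g': occ=0, LF[3]=C('g')+0=5+0=5
L[4]='z': occ=0, LF[4]=C('z')+0=8+0=8
L[5]='a': occ=0, LF[5]=C('a')+0=4+0=4
L[6]='i': occ=0, LF[6]=C('i')+0=7+0=7
L[7]='z': occ=1, LF[7]=C('z')+1=8+1=9
L[8]='g': occ=1, LF[8]=C('g')+1=5+1=6
L[9]='$': occ=0, LF[9]=C('$')+0=0+0=0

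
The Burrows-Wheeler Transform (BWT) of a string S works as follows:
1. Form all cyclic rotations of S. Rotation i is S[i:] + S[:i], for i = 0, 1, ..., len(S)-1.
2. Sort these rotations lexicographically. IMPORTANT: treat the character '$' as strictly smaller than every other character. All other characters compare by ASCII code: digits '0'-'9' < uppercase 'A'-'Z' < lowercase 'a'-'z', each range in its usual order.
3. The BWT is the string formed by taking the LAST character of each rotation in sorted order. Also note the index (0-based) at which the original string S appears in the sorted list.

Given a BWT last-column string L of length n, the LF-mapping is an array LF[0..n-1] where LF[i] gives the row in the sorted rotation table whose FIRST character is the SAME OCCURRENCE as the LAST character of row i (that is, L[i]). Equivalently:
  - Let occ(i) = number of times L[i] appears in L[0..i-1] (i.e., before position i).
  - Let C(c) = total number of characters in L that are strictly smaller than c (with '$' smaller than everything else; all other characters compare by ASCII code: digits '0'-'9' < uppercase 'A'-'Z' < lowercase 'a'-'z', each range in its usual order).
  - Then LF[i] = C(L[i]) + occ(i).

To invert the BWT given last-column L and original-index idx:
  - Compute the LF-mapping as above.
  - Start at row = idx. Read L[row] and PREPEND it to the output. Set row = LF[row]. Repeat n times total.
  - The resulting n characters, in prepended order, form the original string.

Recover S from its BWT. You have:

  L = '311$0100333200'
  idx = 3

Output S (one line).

Answer: 0101003231033$

Derivation:
LF mapping: 10 6 7 0 1 8 2 3 11 12 13 9 4 5
Walk LF starting at row 3, prepending L[row]:
  step 1: row=3, L[3]='$', prepend. Next row=LF[3]=0
  step 2: row=0, L[0]='3', prepend. Next row=LF[0]=10
  step 3: row=10, L[10]='3', prepend. Next row=LF[10]=13
  step 4: row=13, L[13]='0', prepend. Next row=LF[13]=5
  step 5: row=5, L[5]='1', prepend. Next row=LF[5]=8
  step 6: row=8, L[8]='3', prepend. Next row=LF[8]=11
  step 7: row=11, L[11]='2', prepend. Next row=LF[11]=9
  step 8: row=9, L[9]='3', prepend. Next row=LF[9]=12
  step 9: row=12, L[12]='0', prepend. Next row=LF[12]=4
  step 10: row=4, L[4]='0', prepend. Next row=LF[4]=1
  step 11: row=1, L[1]='1', prepend. Next row=LF[1]=6
  step 12: row=6, L[6]='0', prepend. Next row=LF[6]=2
  step 13: row=2, L[2]='1', prepend. Next row=LF[2]=7
  step 14: row=7, L[7]='0', prepend. Next row=LF[7]=3
Reversed output: 0101003231033$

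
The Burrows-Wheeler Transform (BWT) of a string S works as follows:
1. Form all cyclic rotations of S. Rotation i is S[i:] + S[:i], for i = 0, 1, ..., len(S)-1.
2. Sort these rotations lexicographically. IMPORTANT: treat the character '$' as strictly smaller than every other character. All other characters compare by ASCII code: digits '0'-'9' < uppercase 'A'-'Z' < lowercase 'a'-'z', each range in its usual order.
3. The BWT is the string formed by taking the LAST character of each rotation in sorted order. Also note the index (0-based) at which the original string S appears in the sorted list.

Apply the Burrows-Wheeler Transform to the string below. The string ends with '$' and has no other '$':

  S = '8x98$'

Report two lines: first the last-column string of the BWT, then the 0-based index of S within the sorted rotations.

All 5 rotations (rotation i = S[i:]+S[:i]):
  rot[0] = 8x98$
  rot[1] = x98$8
  rot[2] = 98$8x
  rot[3] = 8$8x9
  rot[4] = $8x98
Sorted (with $ < everything):
  sorted[0] = $8x98  (last char: '8')
  sorted[1] = 8$8x9  (last char: '9')
  sorted[2] = 8x98$  (last char: '$')
  sorted[3] = 98$8x  (last char: 'x')
  sorted[4] = x98$8  (last char: '8')
Last column: 89$x8
Original string S is at sorted index 2

Answer: 89$x8
2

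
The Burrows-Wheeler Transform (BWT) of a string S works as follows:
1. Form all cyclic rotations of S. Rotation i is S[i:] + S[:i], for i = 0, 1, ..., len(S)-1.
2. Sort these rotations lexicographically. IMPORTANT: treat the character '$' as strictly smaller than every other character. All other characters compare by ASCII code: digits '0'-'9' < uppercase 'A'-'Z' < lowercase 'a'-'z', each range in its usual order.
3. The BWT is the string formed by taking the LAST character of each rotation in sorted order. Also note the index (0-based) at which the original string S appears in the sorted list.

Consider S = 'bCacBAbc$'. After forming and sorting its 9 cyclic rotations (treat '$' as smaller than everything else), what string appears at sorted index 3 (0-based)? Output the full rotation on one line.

Answer: CacBAbc$b

Derivation:
All 9 rotations (rotation i = S[i:]+S[:i]):
  rot[0] = bCacBAbc$
  rot[1] = CacBAbc$b
  rot[2] = acBAbc$bC
  rot[3] = cBAbc$bCa
  rot[4] = BAbc$bCac
  rot[5] = Abc$bCacB
  rot[6] = bc$bCacBA
  rot[7] = c$bCacBAb
  rot[8] = $bCacBAbc
Sorted (with $ < everything):
  sorted[0] = $bCacBAbc
  sorted[1] = Abc$bCacB
  sorted[2] = BAbc$bCac
  sorted[3] = CacBAbc$b
  sorted[4] = acBAbc$bC
  sorted[5] = bCacBAbc$
  sorted[6] = bc$bCacBA
  sorted[7] = c$bCacBAb
  sorted[8] = cBAbc$bCa
sorted[3] = CacBAbc$b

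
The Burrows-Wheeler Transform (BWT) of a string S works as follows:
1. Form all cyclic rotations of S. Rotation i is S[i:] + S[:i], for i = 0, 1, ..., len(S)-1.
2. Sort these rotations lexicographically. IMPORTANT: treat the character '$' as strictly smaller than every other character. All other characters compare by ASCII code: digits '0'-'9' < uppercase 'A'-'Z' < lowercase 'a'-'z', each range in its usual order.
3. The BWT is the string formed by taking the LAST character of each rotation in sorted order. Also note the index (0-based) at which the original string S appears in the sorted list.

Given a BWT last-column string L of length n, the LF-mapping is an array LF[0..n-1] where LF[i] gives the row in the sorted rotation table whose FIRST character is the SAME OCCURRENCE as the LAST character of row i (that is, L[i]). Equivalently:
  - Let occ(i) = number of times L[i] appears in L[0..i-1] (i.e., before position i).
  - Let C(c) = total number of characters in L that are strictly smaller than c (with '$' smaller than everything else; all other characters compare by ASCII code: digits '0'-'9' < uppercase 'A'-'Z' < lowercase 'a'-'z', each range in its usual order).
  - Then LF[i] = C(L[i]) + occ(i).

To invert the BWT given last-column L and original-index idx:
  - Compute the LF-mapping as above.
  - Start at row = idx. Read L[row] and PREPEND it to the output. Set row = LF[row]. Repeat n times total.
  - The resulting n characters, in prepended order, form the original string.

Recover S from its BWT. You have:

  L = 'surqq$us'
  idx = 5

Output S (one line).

Answer: suuqrqs$

Derivation:
LF mapping: 4 6 3 1 2 0 7 5
Walk LF starting at row 5, prepending L[row]:
  step 1: row=5, L[5]='$', prepend. Next row=LF[5]=0
  step 2: row=0, L[0]='s', prepend. Next row=LF[0]=4
  step 3: row=4, L[4]='q', prepend. Next row=LF[4]=2
  step 4: row=2, L[2]='r', prepend. Next row=LF[2]=3
  step 5: row=3, L[3]='q', prepend. Next row=LF[3]=1
  step 6: row=1, L[1]='u', prepend. Next row=LF[1]=6
  step 7: row=6, L[6]='u', prepend. Next row=LF[6]=7
  step 8: row=7, L[7]='s', prepend. Next row=LF[7]=5
Reversed output: suuqrqs$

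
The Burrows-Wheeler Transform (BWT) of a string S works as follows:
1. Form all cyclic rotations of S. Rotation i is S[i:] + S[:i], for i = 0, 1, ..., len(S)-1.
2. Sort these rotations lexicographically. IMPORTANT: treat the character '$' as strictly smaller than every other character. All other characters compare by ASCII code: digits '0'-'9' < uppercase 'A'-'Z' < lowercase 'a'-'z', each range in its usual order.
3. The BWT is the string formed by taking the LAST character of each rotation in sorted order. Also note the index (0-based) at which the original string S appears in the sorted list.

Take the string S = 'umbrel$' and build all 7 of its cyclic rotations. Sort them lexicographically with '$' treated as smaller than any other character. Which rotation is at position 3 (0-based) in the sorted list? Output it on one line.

All 7 rotations (rotation i = S[i:]+S[:i]):
  rot[0] = umbrel$
  rot[1] = mbrel$u
  rot[2] = brel$um
  rot[3] = rel$umb
  rot[4] = el$umbr
  rot[5] = l$umbre
  rot[6] = $umbrel
Sorted (with $ < everything):
  sorted[0] = $umbrel
  sorted[1] = brel$um
  sorted[2] = el$umbr
  sorted[3] = l$umbre
  sorted[4] = mbrel$u
  sorted[5] = rel$umb
  sorted[6] = umbrel$
sorted[3] = l$umbre

Answer: l$umbre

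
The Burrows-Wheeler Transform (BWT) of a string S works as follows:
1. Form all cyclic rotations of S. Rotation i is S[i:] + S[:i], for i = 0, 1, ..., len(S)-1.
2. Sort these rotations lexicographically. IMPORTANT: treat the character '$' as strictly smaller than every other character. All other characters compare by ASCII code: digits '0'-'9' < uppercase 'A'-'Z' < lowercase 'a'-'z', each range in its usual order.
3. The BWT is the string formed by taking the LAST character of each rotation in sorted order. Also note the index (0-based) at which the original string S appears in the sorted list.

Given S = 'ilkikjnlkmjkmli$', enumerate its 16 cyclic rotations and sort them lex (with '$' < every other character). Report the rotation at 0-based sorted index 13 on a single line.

All 16 rotations (rotation i = S[i:]+S[:i]):
  rot[0] = ilkikjnlkmjkmli$
  rot[1] = lkikjnlkmjkmli$i
  rot[2] = kikjnlkmjkmli$il
  rot[3] = ikjnlkmjkmli$ilk
  rot[4] = kjnlkmjkmli$ilki
  rot[5] = jnlkmjkmli$ilkik
  rot[6] = nlkmjkmli$ilkikj
  rot[7] = lkmjkmli$ilkikjn
  rot[8] = kmjkmli$ilkikjnl
  rot[9] = mjkmli$ilkikjnlk
  rot[10] = jkmli$ilkikjnlkm
  rot[11] = kmli$ilkikjnlkmj
  rot[12] = mli$ilkikjnlkmjk
  rot[13] = li$ilkikjnlkmjkm
  rot[14] = i$ilkikjnlkmjkml
  rot[15] = $ilkikjnlkmjkmli
Sorted (with $ < everything):
  sorted[0] = $ilkikjnlkmjkmli
  sorted[1] = i$ilkikjnlkmjkml
  sorted[2] = ikjnlkmjkmli$ilk
  sorted[3] = ilkikjnlkmjkmli$
  sorted[4] = jkmli$ilkikjnlkm
  sorted[5] = jnlkmjkmli$ilkik
  sorted[6] = kikjnlkmjkmli$il
  sorted[7] = kjnlkmjkmli$ilki
  sorted[8] = kmjkmli$ilkikjnl
  sorted[9] = kmli$ilkikjnlkmj
  sorted[10] = li$ilkikjnlkmjkm
  sorted[11] = lkikjnlkmjkmli$i
  sorted[12] = lkmjkmli$ilkikjn
  sorted[13] = mjkmli$ilkikjnlk
  sorted[14] = mli$ilkikjnlkmjk
  sorted[15] = nlkmjkmli$ilkikj
sorted[13] = mjkmli$ilkikjnlk

Answer: mjkmli$ilkikjnlk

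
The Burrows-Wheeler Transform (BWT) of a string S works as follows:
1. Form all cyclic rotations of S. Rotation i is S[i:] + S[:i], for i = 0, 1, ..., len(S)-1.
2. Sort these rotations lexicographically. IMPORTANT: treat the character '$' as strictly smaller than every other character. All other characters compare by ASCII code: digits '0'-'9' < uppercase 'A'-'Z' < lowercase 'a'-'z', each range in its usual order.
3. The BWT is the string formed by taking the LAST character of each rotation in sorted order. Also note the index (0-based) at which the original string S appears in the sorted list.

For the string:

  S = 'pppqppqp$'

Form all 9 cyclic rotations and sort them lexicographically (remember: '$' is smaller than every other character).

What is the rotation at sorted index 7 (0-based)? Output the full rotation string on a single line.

Answer: qp$pppqpp

Derivation:
All 9 rotations (rotation i = S[i:]+S[:i]):
  rot[0] = pppqppqp$
  rot[1] = ppqppqp$p
  rot[2] = pqppqp$pp
  rot[3] = qppqp$ppp
  rot[4] = ppqp$pppq
  rot[5] = pqp$pppqp
  rot[6] = qp$pppqpp
  rot[7] = p$pppqppq
  rot[8] = $pppqppqp
Sorted (with $ < everything):
  sorted[0] = $pppqppqp
  sorted[1] = p$pppqppq
  sorted[2] = pppqppqp$
  sorted[3] = ppqp$pppq
  sorted[4] = ppqppqp$p
  sorted[5] = pqp$pppqp
  sorted[6] = pqppqp$pp
  sorted[7] = qp$pppqpp
  sorted[8] = qppqp$ppp
sorted[7] = qp$pppqpp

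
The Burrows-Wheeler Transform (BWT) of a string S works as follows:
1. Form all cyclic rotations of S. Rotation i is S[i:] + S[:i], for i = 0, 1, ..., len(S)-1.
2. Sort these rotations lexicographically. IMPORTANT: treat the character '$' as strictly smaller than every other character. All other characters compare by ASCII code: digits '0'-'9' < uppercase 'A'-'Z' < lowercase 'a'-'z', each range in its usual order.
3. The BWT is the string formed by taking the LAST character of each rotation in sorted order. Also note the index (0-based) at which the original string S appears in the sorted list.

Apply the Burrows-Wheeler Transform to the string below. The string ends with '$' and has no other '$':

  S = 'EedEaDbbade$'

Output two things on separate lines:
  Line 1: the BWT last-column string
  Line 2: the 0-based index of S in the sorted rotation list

Answer: ead$EbbDeadE
3

Derivation:
All 12 rotations (rotation i = S[i:]+S[:i]):
  rot[0] = EedEaDbbade$
  rot[1] = edEaDbbade$E
  rot[2] = dEaDbbade$Ee
  rot[3] = EaDbbade$Eed
  rot[4] = aDbbade$EedE
  rot[5] = Dbbade$EedEa
  rot[6] = bbade$EedEaD
  rot[7] = bade$EedEaDb
  rot[8] = ade$EedEaDbb
  rot[9] = de$EedEaDbba
  rot[10] = e$EedEaDbbad
  rot[11] = $EedEaDbbade
Sorted (with $ < everything):
  sorted[0] = $EedEaDbbade  (last char: 'e')
  sorted[1] = Dbbade$EedEa  (last char: 'a')
  sorted[2] = EaDbbade$Eed  (last char: 'd')
  sorted[3] = EedEaDbbade$  (last char: '$')
  sorted[4] = aDbbade$EedE  (last char: 'E')
  sorted[5] = ade$EedEaDbb  (last char: 'b')
  sorted[6] = bade$EedEaDb  (last char: 'b')
  sorted[7] = bbade$EedEaD  (last char: 'D')
  sorted[8] = dEaDbbade$Ee  (last char: 'e')
  sorted[9] = de$EedEaDbba  (last char: 'a')
  sorted[10] = e$EedEaDbbad  (last char: 'd')
  sorted[11] = edEaDbbade$E  (last char: 'E')
Last column: ead$EbbDeadE
Original string S is at sorted index 3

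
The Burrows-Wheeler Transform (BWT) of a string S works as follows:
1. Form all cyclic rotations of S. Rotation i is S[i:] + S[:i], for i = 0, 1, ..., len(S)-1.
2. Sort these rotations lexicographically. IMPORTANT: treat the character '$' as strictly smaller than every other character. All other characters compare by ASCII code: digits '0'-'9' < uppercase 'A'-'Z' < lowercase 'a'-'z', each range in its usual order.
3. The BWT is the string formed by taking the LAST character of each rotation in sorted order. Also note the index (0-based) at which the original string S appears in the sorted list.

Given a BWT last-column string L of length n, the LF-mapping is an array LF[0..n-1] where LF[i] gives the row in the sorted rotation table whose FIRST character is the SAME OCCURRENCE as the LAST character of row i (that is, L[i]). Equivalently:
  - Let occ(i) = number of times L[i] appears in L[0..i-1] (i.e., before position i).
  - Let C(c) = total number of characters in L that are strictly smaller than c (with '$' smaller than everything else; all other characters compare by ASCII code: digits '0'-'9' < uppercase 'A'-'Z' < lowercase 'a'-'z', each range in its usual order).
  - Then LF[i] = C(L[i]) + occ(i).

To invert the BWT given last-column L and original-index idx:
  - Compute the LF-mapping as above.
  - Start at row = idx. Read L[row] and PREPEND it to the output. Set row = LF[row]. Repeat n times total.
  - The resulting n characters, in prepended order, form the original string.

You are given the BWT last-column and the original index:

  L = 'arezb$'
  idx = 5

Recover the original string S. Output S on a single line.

Answer: zebra$

Derivation:
LF mapping: 1 4 3 5 2 0
Walk LF starting at row 5, prepending L[row]:
  step 1: row=5, L[5]='$', prepend. Next row=LF[5]=0
  step 2: row=0, L[0]='a', prepend. Next row=LF[0]=1
  step 3: row=1, L[1]='r', prepend. Next row=LF[1]=4
  step 4: row=4, L[4]='b', prepend. Next row=LF[4]=2
  step 5: row=2, L[2]='e', prepend. Next row=LF[2]=3
  step 6: row=3, L[3]='z', prepend. Next row=LF[3]=5
Reversed output: zebra$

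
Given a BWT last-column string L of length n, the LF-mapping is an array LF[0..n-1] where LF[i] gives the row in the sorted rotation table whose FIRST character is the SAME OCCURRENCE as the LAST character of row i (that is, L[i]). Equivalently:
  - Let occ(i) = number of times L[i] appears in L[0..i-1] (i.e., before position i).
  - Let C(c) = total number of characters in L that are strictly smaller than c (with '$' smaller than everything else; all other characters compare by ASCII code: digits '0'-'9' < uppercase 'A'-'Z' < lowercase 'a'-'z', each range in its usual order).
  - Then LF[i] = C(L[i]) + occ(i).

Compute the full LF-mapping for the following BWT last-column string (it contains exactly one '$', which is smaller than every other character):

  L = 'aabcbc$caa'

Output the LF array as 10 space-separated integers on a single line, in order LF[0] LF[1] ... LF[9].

Char counts: '$':1, 'a':4, 'b':2, 'c':3
C (first-col start): C('$')=0, C('a')=1, C('b')=5, C('c')=7
L[0]='a': occ=0, LF[0]=C('a')+0=1+0=1
L[1]='a': occ=1, LF[1]=C('a')+1=1+1=2
L[2]='b': occ=0, LF[2]=C('b')+0=5+0=5
L[3]='c': occ=0, LF[3]=C('c')+0=7+0=7
L[4]='b': occ=1, LF[4]=C('b')+1=5+1=6
L[5]='c': occ=1, LF[5]=C('c')+1=7+1=8
L[6]='$': occ=0, LF[6]=C('$')+0=0+0=0
L[7]='c': occ=2, LF[7]=C('c')+2=7+2=9
L[8]='a': occ=2, LF[8]=C('a')+2=1+2=3
L[9]='a': occ=3, LF[9]=C('a')+3=1+3=4

Answer: 1 2 5 7 6 8 0 9 3 4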